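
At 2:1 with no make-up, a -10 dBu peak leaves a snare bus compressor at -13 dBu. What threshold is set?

Gain reduction = -10 − (-13) = 3 dB; output overshoot = GR / (R − 1) = 3 / 1 = 3 dB.
Threshold = output − output overshoot = -13 − 3 = -16 dBu.

-16 dBu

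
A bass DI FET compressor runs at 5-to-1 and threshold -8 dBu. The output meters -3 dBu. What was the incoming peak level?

17 dBu

Post-compression overshoot = -3 − (-8) = 5 dB.
Before 5:1 compression the overshoot was 5 × 5 = 25 dB, so input = -8 + 25 = 17 dBu.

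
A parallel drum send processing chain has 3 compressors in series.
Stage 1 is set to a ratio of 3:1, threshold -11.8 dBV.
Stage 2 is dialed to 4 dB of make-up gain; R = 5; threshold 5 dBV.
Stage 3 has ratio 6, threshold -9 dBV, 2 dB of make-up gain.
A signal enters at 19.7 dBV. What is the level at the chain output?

-5.05 dBV

Stage 1: 19.7 dBV is 31.5 dB over -11.8 dBV; at 3:1 that becomes 10.5 dB over, giving -1.3 dBV.
Stage 2: -1.3 dBV is at or below the 5 dBV threshold — no compression; make-up brings it to 2.7 dBV.
Stage 3: 11.7 dB above -9 dBV, reduced 6:1 to 1.95 dB above → -7.05 dBV; +2 dB make-up → -5.05 dBV.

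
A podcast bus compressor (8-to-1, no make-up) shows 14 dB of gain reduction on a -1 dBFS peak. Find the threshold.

Input is 16 dB above T (since output overshoot × R = input overshoot: (-15 − T)·8 = -1 − T gives T = -17 dBFS).
Check: -17 + (-1 − (-17))/8 = -17 + 2 = -15 dBFS. ✓

-17 dBFS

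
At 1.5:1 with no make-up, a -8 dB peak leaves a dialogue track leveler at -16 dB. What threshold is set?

Input is 24 dB above T (since output overshoot × R = input overshoot: (-16 − T)·1.5 = -8 − T gives T = -32 dB).
Check: -32 + (-8 − (-32))/1.5 = -32 + 16 = -16 dB. ✓

-32 dB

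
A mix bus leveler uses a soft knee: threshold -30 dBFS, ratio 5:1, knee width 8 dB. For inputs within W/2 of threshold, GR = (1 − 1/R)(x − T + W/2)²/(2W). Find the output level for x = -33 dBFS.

x − T + W/2 = -33 − (-30) + 4 = 1.
GR = (1 − 1/5) × 1² / 16 = 0.8 × 1 / 16 = 0.05 dB.
Output = -33 − 0.05 = -33.05 dBFS.

-33.05 dBFS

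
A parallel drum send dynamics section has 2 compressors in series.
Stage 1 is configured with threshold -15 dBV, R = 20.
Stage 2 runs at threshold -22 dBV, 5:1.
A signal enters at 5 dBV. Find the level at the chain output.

Stage 1: overshoot 20 dB → 20/20 = 1 dB → -14 dBV.
Stage 2: -14 dBV is 8 dB over -22 dBV; at 5:1 that becomes 1.6 dB over, giving -20.4 dBV.

-20.4 dBV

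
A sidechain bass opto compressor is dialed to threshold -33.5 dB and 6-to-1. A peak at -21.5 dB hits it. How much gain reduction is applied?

10 dB

Overshoot = -21.5 − (-33.5) = 12 dB.
At 6:1, output sits 12/6 = 2 dB above threshold.
Gain reduction = 12 − 2 = 10 dB.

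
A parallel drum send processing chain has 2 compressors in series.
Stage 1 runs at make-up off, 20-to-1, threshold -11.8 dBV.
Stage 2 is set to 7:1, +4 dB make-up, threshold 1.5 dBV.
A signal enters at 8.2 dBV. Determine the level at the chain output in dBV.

-6.8 dBV

Stage 1: overshoot 20 dB → 20/20 = 1 dB → -10.8 dBV.
Stage 2: -10.8 dBV ≤ 1.5 dBV, so stage 2 doesn't engage; make-up brings it to -6.8 dBV.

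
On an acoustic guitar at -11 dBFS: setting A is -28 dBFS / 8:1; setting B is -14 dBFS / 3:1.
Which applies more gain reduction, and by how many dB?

A: GR = 17 − 17/8 = 14.875 dB.
B: GR = 3 − 3/3 = 2 dB.
A reduces 12.875 dB more.

A, by 12.875 dB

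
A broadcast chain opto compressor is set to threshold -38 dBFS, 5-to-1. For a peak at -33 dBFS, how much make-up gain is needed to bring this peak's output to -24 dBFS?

13 dB

The peak compresses to -38 + 5/5 = -37 dBFS.
To reach -24 dBFS requires -24 − (-37) = 13 dB of make-up.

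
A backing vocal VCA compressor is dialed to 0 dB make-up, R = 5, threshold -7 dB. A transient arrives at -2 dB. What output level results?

Overshoot: -2 − (-7) = 5 dB.
5:1 compression reduces that to 5/5 = 1 dB over.
That puts the output at -6 dB.

-6 dB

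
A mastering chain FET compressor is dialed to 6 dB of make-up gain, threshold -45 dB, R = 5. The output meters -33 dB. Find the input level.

-15 dB

Stripping the +6 dB make-up gives -39 dB at the gain stage.
The compressed level sits -39 − (-45) = 6 dB over threshold.
Undo the ratio: input overshoot = 6 × 5 = 30 dB, giving input = -15 dB.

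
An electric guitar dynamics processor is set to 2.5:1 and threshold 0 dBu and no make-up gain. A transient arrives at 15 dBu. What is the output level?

6 dBu

Overshoot: 15 − 0 = 15 dB.
The 15 dB excess becomes 6 dB after 2.5:1 reduction.
So the level is 0 + 6 = 6 dBu.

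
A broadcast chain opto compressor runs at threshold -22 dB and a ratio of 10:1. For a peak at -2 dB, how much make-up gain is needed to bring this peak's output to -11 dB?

Overshoot 20 dB → 20/10 = 2 dB after compression, so the compressed level is -22 + 2 = -20 dB.
Make-up = target − compressed = -11 − (-20) = 9 dB.

9 dB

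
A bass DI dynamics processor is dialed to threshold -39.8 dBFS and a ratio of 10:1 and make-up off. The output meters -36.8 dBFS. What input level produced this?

-9.8 dBFS

That's 3 dB above the -39.8 dBFS threshold.
Before 10:1 compression the overshoot was 3 × 10 = 30 dB, so input = -39.8 + 30 = -9.8 dBFS.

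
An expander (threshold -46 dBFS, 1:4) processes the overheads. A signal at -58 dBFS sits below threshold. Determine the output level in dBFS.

The input is 12 dB below the -46 dBFS threshold.
A 1:4 expander multiplies undershoot by 4: 12 × 4 = 48 dB below threshold.
Output = -46 − 48 = -94 dBFS.

-94 dBFS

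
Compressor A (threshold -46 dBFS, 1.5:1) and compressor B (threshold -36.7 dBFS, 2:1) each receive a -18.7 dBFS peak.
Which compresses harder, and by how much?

A: GR = 27.3 − 27.3/1.5 = 9.1 dB.
B: GR = 18 − 18/2 = 9 dB.
A reduces 0.1 dB more.

A, by 0.1 dB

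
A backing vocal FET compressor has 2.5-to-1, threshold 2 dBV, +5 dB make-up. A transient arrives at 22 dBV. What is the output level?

Overshoot: 22 − 2 = 20 dB.
2.5:1 compression reduces that to 20/2.5 = 8 dB over.
So the level is 2 + 8 = 10 dBV; make-up adds 5 dB, giving 15 dBV.

15 dBV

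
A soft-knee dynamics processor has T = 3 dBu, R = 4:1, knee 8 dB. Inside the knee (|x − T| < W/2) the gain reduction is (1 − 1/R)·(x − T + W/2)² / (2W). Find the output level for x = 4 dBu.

x − T + W/2 = 4 − 3 + 4 = 5.
GR = (1 − 1/4) × 5² / 16 = 0.75 × 25 / 16 = 1.171875 dB.
Output = 4 − 1.171875 = 2.828125 dBu.

2.828125 dBu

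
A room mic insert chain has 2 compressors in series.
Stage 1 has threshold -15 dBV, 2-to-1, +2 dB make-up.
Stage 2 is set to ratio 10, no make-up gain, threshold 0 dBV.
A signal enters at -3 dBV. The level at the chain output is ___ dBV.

-7 dBV

Stage 1: -3 dBV is 12 dB over -15 dBV; at 2:1 that becomes 6 dB over, giving -9 dBV; +2 dB make-up → -7 dBV.
Stage 2: -7 dBV is at or below the 0 dBV threshold — no compression; output -7 dBV.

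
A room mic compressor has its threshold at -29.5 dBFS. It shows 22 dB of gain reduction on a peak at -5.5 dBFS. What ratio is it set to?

Input overshoot = -5.5 − (-29.5) = 24 dB.
Output overshoot = 24 − 22 = 2 dB.
Ratio = input overshoot / output overshoot = 24 / 2 = 12.

12:1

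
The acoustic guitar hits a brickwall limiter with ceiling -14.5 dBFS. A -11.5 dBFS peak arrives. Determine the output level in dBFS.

-14.5 dBFS

A brickwall limiter is an ∞:1 compressor: any input above the ceiling is clamped to -14.5 dBFS.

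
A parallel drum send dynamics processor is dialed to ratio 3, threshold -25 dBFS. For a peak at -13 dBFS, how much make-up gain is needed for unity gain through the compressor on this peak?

8 dB

Without make-up, output = threshold + overshoot/3 = -25 + 4 = -21 dBFS.
Gap to target: 8 dB.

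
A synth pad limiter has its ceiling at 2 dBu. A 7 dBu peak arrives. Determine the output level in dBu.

A brickwall limiter is an ∞:1 compressor: any input above the ceiling is clamped to 2 dBu.

2 dBu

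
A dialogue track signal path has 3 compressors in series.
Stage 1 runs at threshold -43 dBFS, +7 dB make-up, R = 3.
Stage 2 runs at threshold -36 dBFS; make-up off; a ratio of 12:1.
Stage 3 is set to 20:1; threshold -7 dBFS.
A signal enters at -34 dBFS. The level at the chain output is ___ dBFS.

Stage 1: 9 dB above -43 dBFS, reduced 3:1 to 3 dB above → -40 dBFS; +7 dB make-up → -33 dBFS.
Stage 2: -33 dBFS is 3 dB over -36 dBFS; at 12:1 that becomes 0.25 dB over, giving -35.75 dBFS.
Stage 3: -35.75 dBFS ≤ -7 dBFS, so stage 3 doesn't engage; output -35.75 dBFS.

-35.75 dBFS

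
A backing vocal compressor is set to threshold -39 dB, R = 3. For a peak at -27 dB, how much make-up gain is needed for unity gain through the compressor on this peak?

The peak compresses to -39 + 12/3 = -35 dB.
To reach -27 dB requires -27 − (-35) = 8 dB of make-up.

8 dB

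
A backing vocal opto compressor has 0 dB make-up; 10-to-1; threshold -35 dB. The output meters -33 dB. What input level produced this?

That's 2 dB above the -35 dB threshold.
Undo the ratio: input overshoot = 2 × 10 = 20 dB, giving input = -15 dB.

-15 dB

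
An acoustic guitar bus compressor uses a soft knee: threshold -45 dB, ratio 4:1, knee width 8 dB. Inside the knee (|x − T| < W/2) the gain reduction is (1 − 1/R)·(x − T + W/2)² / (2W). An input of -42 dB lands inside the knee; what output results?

-44.296875 dB

x − T + W/2 = -42 − (-45) + 4 = 7.
GR = (1 − 1/4) × 7² / 16 = 0.75 × 49 / 16 = 2.296875 dB.
Output = -42 − 2.296875 = -44.296875 dB.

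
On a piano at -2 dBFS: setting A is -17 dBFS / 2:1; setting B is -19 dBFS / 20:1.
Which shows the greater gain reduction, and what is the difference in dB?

B, by 8.65 dB

A: GR = 15 − 15/2 = 7.5 dB.
B: GR = 17 − 17/20 = 16.15 dB.
B reduces 8.65 dB more.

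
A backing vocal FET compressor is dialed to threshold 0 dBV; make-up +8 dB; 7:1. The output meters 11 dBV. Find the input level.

Remove make-up: 11 − 8 = 3 dBV.
That's 3 dB above the 0 dBV threshold.
Undo the ratio: input overshoot = 3 × 7 = 21 dB, giving input = 21 dBV.

21 dBV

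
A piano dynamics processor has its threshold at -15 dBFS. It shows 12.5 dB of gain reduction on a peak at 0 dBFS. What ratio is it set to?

Input overshoot = 0 − (-15) = 15 dB.
Output overshoot = 15 − 12.5 = 2.5 dB.
Ratio = input overshoot / output overshoot = 15 / 2.5 = 6.

6:1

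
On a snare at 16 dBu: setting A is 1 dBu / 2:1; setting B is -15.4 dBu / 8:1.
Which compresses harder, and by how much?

A: 15 dB over, compressed to 7.5 dB over, so 7.5 dB of GR.
B: 31.4 dB over, compressed to 3.925 dB over, so 27.475 dB of GR.
B applies 19.975 dB more gain reduction.

B, by 19.975 dB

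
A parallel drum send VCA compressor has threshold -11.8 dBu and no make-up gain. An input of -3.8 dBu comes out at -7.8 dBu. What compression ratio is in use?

Input overshoot = -3.8 − (-11.8) = 8 dB; output overshoot = -7.8 − (-11.8) = 4 dB.
Ratio = 8 / 4 = 2.

2:1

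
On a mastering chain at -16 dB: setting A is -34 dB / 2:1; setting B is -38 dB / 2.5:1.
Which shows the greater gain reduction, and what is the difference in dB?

B, by 4.2 dB

A: overshoot 18 dB → output overshoot 9 dB → GR 9 dB.
B: overshoot 22 dB → output overshoot 8.8 dB → GR 13.2 dB.
B reduces 4.2 dB more.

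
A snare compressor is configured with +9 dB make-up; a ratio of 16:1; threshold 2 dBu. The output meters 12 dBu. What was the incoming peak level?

18 dBu

Before make-up, the level was 12 − 9 = 3 dBu.
That's 1 dB above the 2 dBu threshold.
Undo the ratio: input overshoot = 1 × 16 = 16 dB, giving input = 18 dBu.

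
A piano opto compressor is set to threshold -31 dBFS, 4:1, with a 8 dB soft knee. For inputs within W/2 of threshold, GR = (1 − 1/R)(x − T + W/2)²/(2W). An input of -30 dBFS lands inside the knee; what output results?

x − T + W/2 = -30 − (-31) + 4 = 5.
GR = (1 − 1/4) × 5² / 16 = 0.75 × 25 / 16 = 1.171875 dB.
Output = -30 − 1.171875 = -31.171875 dBFS.

-31.171875 dBFS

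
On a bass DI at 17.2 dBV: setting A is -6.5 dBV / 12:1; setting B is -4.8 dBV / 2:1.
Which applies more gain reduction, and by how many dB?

A, by 10.725 dB

A: 23.7 dB over, compressed to 1.975 dB over, so 21.725 dB of GR.
B: 22 dB over, compressed to 11 dB over, so 11 dB of GR.
A applies 10.725 dB more gain reduction.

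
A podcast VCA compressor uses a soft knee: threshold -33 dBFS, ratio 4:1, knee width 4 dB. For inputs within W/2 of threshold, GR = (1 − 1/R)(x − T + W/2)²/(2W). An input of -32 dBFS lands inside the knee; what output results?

-32.84375 dBFS

x − T + W/2 = -32 − (-33) + 2 = 3.
GR = (1 − 1/4) × 3² / 8 = 0.75 × 9 / 8 = 0.84375 dB.
Output = -32 − 0.84375 = -32.84375 dBFS.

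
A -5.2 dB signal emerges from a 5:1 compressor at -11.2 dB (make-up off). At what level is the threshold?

-12.7 dB

Let T be the threshold. Output overshoot = (input overshoot)/R, so -11.2 − T = (-5.2 − T)/5.
5·(-11.2 − T) = -5.2 − T → 4·T = -56 − (-5.2) = -50.8.
T = -50.8/4 = -12.7 dB.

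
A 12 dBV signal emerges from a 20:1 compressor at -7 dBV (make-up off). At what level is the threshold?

-8 dBV

Input is 20 dB above T (since output overshoot × R = input overshoot: (-7 − T)·20 = 12 − T gives T = -8 dBV).
Check: -8 + (12 − (-8))/20 = -8 + 1 = -7 dBV. ✓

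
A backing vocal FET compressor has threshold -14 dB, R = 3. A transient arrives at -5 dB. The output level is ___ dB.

-11 dB

Overshoot: -5 − (-14) = 9 dB.
At 3:1 the overshoot is divided by 3, leaving 3 dB above threshold.
So the level is -14 + 3 = -11 dB.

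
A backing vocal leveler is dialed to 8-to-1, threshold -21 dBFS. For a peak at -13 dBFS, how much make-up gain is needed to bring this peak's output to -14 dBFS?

6 dB

Overshoot 8 dB → 8/8 = 1 dB after compression, so the compressed level is -21 + 1 = -20 dBFS.
Make-up = target − compressed = -14 − (-20) = 6 dB.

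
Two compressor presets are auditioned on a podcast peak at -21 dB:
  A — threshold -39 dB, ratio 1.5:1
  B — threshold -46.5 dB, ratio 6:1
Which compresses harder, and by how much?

A: 18 dB over, compressed to 12 dB over, so 6 dB of GR.
B: 25.5 dB over, compressed to 4.25 dB over, so 21.25 dB of GR.
B applies 15.25 dB more gain reduction.

B, by 15.25 dB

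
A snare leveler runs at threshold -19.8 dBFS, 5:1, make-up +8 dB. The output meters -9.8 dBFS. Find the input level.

-9.8 dBFS

Stripping the +8 dB make-up gives -17.8 dBFS at the gain stage.
The compressed level sits -17.8 − (-19.8) = 2 dB over threshold.
Before 5:1 compression the overshoot was 2 × 5 = 10 dB, so input = -19.8 + 10 = -9.8 dBFS.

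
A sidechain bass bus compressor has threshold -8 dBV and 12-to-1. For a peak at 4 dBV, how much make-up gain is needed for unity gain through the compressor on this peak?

11 dB

The peak compresses to -8 + 12/12 = -7 dBV.
To reach 4 dBV requires 4 − (-7) = 11 dB of make-up.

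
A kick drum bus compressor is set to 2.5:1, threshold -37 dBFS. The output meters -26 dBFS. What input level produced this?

That's 11 dB above the -37 dBFS threshold.
Input overshoot = R × output overshoot = 27.5 dB → input = -37 + 27.5 = -9.5 dBFS.

-9.5 dBFS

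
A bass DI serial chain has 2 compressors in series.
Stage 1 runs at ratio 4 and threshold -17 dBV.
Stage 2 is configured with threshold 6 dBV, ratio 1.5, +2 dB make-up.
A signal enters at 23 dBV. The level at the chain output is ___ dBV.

-5 dBV

Stage 1: 23 dBV is 40 dB over -17 dBV; at 4:1 that becomes 10 dB over, giving -7 dBV.
Stage 2: -7 dBV is at or below the 6 dBV threshold — no compression; make-up brings it to -5 dBV.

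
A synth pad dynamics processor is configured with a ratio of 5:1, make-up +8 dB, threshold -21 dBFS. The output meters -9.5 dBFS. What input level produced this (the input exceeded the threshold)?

Stripping the +8 dB make-up gives -17.5 dBFS at the gain stage.
That's 3.5 dB above the -21 dBFS threshold.
Before 5:1 compression the overshoot was 3.5 × 5 = 17.5 dB, so input = -21 + 17.5 = -3.5 dBFS.

-3.5 dBFS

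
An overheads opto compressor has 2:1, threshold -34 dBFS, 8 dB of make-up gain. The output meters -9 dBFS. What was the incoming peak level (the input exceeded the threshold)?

Before make-up, the level was -9 − 8 = -17 dBFS.
The compressed level sits -17 − (-34) = 17 dB over threshold.
Input overshoot = R × output overshoot = 34 dB → input = -34 + 34 = 0 dBFS.

0 dBFS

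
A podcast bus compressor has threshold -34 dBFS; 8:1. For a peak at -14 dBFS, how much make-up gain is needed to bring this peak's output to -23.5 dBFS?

8 dB

Without make-up, output = threshold + overshoot/8 = -34 + 2.5 = -31.5 dBFS.
Gap to target: 8 dB.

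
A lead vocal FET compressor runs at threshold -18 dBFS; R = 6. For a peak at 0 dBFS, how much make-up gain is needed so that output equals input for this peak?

The peak compresses to -18 + 18/6 = -15 dBFS.
To reach 0 dBFS requires 0 − (-15) = 15 dB of make-up.

15 dB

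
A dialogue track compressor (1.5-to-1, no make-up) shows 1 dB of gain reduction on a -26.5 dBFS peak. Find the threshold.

Input is 3 dB above T (since output overshoot × R = input overshoot: (-27.5 − T)·1.5 = -26.5 − T gives T = -29.5 dBFS).
Check: -29.5 + (-26.5 − (-29.5))/1.5 = -29.5 + 2 = -27.5 dBFS. ✓

-29.5 dBFS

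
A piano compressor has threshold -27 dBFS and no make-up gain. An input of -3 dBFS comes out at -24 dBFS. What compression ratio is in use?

8:1

Input overshoot = -3 − (-27) = 24 dB; output overshoot = -24 − (-27) = 3 dB.
Ratio = 24 / 3 = 8.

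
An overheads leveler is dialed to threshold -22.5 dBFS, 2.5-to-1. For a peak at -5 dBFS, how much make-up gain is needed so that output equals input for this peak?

The peak compresses to -22.5 + 17.5/2.5 = -15.5 dBFS.
To reach -5 dBFS requires -5 − (-15.5) = 10.5 dB of make-up.

10.5 dB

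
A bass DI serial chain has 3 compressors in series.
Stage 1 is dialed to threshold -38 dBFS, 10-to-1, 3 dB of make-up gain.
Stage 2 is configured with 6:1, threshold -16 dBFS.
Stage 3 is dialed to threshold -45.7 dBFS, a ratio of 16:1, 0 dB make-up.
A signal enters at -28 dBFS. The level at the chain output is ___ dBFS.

Stage 1: 10 dB above -38 dBFS, reduced 10:1 to 1 dB above → -37 dBFS; +3 dB make-up → -34 dBFS.
Stage 2: -34 dBFS is at or below the -16 dBFS threshold — no compression; output -34 dBFS.
Stage 3: 11.7 dB above -45.7 dBFS, reduced 16:1 to 0.73125 dB above → -44.96875 dBFS.

-44.96875 dBFS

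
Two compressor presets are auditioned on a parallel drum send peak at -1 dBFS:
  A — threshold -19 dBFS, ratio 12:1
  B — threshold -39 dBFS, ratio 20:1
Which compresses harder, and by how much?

B, by 19.6 dB

A: overshoot 18 dB → output overshoot 1.5 dB → GR 16.5 dB.
B: overshoot 38 dB → output overshoot 1.9 dB → GR 36.1 dB.
Difference: 19.6 dB in favour of B.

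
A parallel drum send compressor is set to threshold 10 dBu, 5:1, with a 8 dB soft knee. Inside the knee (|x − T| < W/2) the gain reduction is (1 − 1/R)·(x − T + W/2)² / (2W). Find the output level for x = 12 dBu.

10.2 dBu

x − T + W/2 = 12 − 10 + 4 = 6.
GR = (1 − 1/5) × 6² / 16 = 0.8 × 36 / 16 = 1.8 dB.
Output = 12 − 1.8 = 10.2 dBu.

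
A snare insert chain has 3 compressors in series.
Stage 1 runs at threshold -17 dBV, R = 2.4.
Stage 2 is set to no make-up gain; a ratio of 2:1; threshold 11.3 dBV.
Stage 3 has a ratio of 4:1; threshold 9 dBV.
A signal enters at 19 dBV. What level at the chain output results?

Stage 1: 36 dB above -17 dBV, reduced 2.4:1 to 15 dB above → -2 dBV.
Stage 2: below threshold (-2 ≤ 11.3); passes unchanged; output -2 dBV.
Stage 3: -2 dBV is at or below the 9 dBV threshold — no compression; output -2 dBV.

-2 dBV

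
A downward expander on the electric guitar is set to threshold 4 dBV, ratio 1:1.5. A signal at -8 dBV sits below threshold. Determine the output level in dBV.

-14 dBV

The input is 12 dB below the 4 dBV threshold.
A 1:1.5 expander multiplies undershoot by 1.5: 12 × 1.5 = 18 dB below threshold.
Output = 4 − 18 = -14 dBV.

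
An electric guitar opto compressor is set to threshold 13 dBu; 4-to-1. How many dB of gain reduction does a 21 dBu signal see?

6 dB

Overshoot = 21 − 13 = 8 dB.
After 4:1 compression the overshoot becomes 8/4 = 2 dB.
Gain reduction = 8 − 2 = 6 dB.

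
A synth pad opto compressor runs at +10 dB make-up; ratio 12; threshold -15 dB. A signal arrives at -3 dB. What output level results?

-4 dB

-3 dB sits 12 dB over threshold.
12:1 compression reduces that to 12/12 = 1 dB over.
So the level is -15 + 1 = -14 dB; make-up adds 10 dB, giving -4 dB.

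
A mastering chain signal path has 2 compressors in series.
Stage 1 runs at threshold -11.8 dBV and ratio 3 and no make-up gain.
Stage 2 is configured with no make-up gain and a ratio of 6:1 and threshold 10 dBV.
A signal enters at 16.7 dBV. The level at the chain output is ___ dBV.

-2.3 dBV

Stage 1: 28.5 dB above -11.8 dBV, reduced 3:1 to 9.5 dB above → -2.3 dBV.
Stage 2: -2.3 dBV is at or below the 10 dBV threshold — no compression; output -2.3 dBV.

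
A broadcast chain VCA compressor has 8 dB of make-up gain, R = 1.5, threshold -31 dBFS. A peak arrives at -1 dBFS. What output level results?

Overshoot: -1 − (-31) = 30 dB.
1.5:1 compression reduces that to 30/1.5 = 20 dB over.
So the level is -31 + 20 = -11 dBFS; make-up adds 8 dB, giving -3 dBFS.

-3 dBFS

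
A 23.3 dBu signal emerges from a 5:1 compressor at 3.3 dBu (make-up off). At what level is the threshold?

-1.7 dBu

Let T be the threshold. Output overshoot = (input overshoot)/R, so 3.3 − T = (23.3 − T)/5.
5·(3.3 − T) = 23.3 − T → 4·T = 16.5 − 23.3 = -6.8.
T = -6.8/4 = -1.7 dBu.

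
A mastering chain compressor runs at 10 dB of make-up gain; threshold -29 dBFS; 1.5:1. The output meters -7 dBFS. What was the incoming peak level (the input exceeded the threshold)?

Remove make-up: -7 − 10 = -17 dBFS.
The compressed level sits -17 − (-29) = 12 dB over threshold.
Before 1.5:1 compression the overshoot was 12 × 1.5 = 18 dB, so input = -29 + 18 = -11 dBFS.

-11 dBFS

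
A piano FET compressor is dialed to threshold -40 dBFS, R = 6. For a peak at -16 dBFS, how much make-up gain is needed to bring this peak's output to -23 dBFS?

13 dB

Overshoot 24 dB → 24/6 = 4 dB after compression, so the compressed level is -40 + 4 = -36 dBFS.
Make-up = target − compressed = -23 − (-36) = 13 dB.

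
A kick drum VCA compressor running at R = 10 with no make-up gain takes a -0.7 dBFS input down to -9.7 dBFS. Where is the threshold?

-10.7 dBFS

Gain reduction = -0.7 − (-9.7) = 9 dB; output overshoot = GR / (R − 1) = 9 / 9 = 1 dB.
Threshold = output − output overshoot = -9.7 − 1 = -10.7 dBFS.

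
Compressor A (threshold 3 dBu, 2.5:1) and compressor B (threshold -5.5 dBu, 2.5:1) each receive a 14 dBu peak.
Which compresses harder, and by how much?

A: overshoot 11 dB → output overshoot 4.4 dB → GR 6.6 dB.
B: overshoot 19.5 dB → output overshoot 7.8 dB → GR 11.7 dB.
B applies 5.1 dB more gain reduction.

B, by 5.1 dB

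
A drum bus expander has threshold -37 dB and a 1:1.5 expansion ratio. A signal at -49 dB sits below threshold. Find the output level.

-55 dB

Undershoot = (-37) − (-49) = 12 dB.
At 1:1.5, that expands to 18 dB under threshold.
Output = -37 − 18 = -55 dB.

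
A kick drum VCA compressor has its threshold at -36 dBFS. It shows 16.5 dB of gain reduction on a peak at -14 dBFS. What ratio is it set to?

4:1

Input overshoot = -14 − (-36) = 22 dB.
Output overshoot = 22 − 16.5 = 5.5 dB.
Ratio = input overshoot / output overshoot = 22 / 5.5 = 4.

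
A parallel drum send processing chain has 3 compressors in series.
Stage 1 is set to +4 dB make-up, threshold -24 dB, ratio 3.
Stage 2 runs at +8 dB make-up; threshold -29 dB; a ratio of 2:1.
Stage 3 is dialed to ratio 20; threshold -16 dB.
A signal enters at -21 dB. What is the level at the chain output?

-16 dB

Stage 1: overshoot 3 dB → 3/3 = 1 dB → -23 dB; +4 dB make-up → -19 dB.
Stage 2: overshoot 10 dB → 10/2 = 5 dB → -24 dB; +8 dB make-up → -16 dB.
Stage 3: -16 dB ≤ -16 dB, so stage 3 doesn't engage; output -16 dB.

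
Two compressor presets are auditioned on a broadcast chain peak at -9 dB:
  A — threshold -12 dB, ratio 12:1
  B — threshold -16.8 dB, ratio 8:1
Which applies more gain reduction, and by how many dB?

B, by 4.075 dB

A: 3 dB over, compressed to 0.25 dB over, so 2.75 dB of GR.
B: 7.8 dB over, compressed to 0.975 dB over, so 6.825 dB of GR.
B applies 4.075 dB more gain reduction.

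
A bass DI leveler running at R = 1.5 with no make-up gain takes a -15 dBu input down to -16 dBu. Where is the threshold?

Let T be the threshold. Output overshoot = (input overshoot)/R, so -16 − T = (-15 − T)/1.5.
1.5·(-16 − T) = -15 − T → 0.5·T = -24 − (-15) = -9.
T = -9/0.5 = -18 dBu.

-18 dBu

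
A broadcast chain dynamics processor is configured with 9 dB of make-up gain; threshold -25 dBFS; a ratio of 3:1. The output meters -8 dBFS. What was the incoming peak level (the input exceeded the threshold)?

Before make-up, the level was -8 − 9 = -17 dBFS.
Post-compression overshoot = -17 − (-25) = 8 dB.
Undo the ratio: input overshoot = 8 × 3 = 24 dB, giving input = -1 dBFS.

-1 dBFS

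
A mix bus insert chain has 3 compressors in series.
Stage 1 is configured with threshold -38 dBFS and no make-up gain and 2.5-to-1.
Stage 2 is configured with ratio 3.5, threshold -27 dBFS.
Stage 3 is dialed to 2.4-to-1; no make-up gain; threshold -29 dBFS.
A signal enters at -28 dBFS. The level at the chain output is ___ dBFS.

Stage 1: -28 dBFS is 10 dB over -38 dBFS; at 2.5:1 that becomes 4 dB over, giving -34 dBFS.
Stage 2: -34 dBFS is at or below the -27 dBFS threshold — no compression; output -34 dBFS.
Stage 3: below threshold (-34 ≤ -29); passes unchanged; output -34 dBFS.

-34 dBFS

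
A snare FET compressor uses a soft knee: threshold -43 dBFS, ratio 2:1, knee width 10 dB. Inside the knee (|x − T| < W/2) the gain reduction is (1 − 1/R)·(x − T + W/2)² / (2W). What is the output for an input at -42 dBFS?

-42.9 dBFS

x − T + W/2 = -42 − (-43) + 5 = 6.
GR = (1 − 1/2) × 6² / 20 = 0.5 × 36 / 20 = 0.9 dB.
Output = -42 − 0.9 = -42.9 dBFS.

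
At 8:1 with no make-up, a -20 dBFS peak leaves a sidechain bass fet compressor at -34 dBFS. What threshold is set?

Let T be the threshold. Output overshoot = (input overshoot)/R, so -34 − T = (-20 − T)/8.
8·(-34 − T) = -20 − T → 7·T = -272 − (-20) = -252.
T = -252/7 = -36 dBFS.

-36 dBFS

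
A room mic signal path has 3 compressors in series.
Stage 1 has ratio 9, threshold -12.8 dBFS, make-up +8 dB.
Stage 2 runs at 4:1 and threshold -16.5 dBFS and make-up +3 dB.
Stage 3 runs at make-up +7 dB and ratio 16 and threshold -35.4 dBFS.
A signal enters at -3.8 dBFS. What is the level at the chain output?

Stage 1: overshoot 9 dB → 9/9 = 1 dB → -11.8 dBFS; +8 dB make-up → -3.8 dBFS.
Stage 2: 12.7 dB above -16.5 dBFS, reduced 4:1 to 3.175 dB above → -13.325 dBFS; +3 dB make-up → -10.325 dBFS.
Stage 3: overshoot 25.075 dB → 25.075/16 = 1.567187 dB → -33.832813 dBFS; +7 dB make-up → -26.832812 dBFS.

-26.832812 dBFS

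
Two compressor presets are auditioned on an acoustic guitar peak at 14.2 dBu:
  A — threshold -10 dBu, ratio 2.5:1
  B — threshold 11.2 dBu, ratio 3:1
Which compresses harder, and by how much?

A: 24.2 dB over, compressed to 9.68 dB over, so 14.52 dB of GR.
B: 3 dB over, compressed to 1 dB over, so 2 dB of GR.
A reduces 12.52 dB more.

A, by 12.52 dB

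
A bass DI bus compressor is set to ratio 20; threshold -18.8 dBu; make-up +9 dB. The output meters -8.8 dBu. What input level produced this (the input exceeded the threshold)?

1.2 dBu

Before make-up, the level was -8.8 − 9 = -17.8 dBu.
Post-compression overshoot = -17.8 − (-18.8) = 1 dB.
Input overshoot = R × output overshoot = 20 dB → input = -18.8 + 20 = 1.2 dBu.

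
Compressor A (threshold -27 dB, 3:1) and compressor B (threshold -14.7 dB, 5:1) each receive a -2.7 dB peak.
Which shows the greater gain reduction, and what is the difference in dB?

A, by 6.6 dB

A: GR = 24.3 − 24.3/3 = 16.2 dB.
B: GR = 12 − 12/5 = 9.6 dB.
A reduces 6.6 dB more.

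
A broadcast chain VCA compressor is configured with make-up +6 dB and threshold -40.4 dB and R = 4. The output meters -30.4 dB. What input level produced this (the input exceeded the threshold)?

-24.4 dB

Stripping the +6 dB make-up gives -36.4 dB at the gain stage.
That's 4 dB above the -40.4 dB threshold.
Input overshoot = R × output overshoot = 16 dB → input = -40.4 + 16 = -24.4 dB.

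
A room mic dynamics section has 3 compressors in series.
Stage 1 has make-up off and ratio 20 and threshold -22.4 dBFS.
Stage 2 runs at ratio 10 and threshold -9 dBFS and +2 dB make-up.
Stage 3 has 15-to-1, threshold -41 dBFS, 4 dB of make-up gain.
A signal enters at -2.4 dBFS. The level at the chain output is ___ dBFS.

Stage 1: overshoot 20 dB → 20/20 = 1 dB → -21.4 dBFS.
Stage 2: -21.4 dBFS ≤ -9 dBFS, so stage 2 doesn't engage; make-up brings it to -19.4 dBFS.
Stage 3: 21.6 dB above -41 dBFS, reduced 15:1 to 1.44 dB above → -39.56 dBFS; +4 dB make-up → -35.56 dBFS.

-35.56 dBFS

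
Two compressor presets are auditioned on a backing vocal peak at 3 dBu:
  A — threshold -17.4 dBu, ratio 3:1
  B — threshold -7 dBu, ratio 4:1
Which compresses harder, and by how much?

A, by 6.1 dB

A: 20.4 dB over, compressed to 6.8 dB over, so 13.6 dB of GR.
B: 10 dB over, compressed to 2.5 dB over, so 7.5 dB of GR.
A applies 6.1 dB more gain reduction.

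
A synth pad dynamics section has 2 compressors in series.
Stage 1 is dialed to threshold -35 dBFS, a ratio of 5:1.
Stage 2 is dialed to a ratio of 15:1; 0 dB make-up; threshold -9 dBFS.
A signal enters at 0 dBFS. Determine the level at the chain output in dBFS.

Stage 1: overshoot 35 dB → 35/5 = 7 dB → -28 dBFS.
Stage 2: -28 dBFS is at or below the -9 dBFS threshold — no compression; output -28 dBFS.

-28 dBFS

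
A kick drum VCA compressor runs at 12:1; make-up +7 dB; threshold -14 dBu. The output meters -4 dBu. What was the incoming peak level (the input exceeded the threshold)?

Remove make-up: -4 − 7 = -11 dBu.
Post-compression overshoot = -11 − (-14) = 3 dB.
Before 12:1 compression the overshoot was 3 × 12 = 36 dB, so input = -14 + 36 = 22 dBu.

22 dBu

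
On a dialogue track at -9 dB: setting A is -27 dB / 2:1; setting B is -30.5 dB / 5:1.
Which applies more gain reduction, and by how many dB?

A: GR = 18 − 18/2 = 9 dB.
B: GR = 21.5 − 21.5/5 = 17.2 dB.
B reduces 8.2 dB more.

B, by 8.2 dB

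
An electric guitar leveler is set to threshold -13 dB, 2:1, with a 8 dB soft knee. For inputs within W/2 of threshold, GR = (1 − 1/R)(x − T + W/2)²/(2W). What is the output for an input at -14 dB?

x − T + W/2 = -14 − (-13) + 4 = 3.
GR = (1 − 1/2) × 3² / 16 = 0.5 × 9 / 16 = 0.28125 dB.
Output = -14 − 0.28125 = -14.28125 dB.

-14.28125 dB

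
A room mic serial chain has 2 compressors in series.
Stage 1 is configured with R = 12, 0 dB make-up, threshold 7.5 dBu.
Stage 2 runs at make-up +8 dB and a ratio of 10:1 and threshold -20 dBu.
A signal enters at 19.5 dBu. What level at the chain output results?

-9.15 dBu

Stage 1: 12 dB above 7.5 dBu, reduced 12:1 to 1 dB above → 8.5 dBu.
Stage 2: overshoot 28.5 dB → 28.5/10 = 2.85 dB → -17.15 dBu; +8 dB make-up → -9.15 dBu.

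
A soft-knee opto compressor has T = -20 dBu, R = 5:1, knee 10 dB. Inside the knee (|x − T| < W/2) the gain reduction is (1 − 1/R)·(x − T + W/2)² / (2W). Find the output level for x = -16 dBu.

x − T + W/2 = -16 − (-20) + 5 = 9.
GR = (1 − 1/5) × 9² / 20 = 0.8 × 81 / 20 = 3.24 dB.
Output = -16 − 3.24 = -19.24 dBu.

-19.24 dBu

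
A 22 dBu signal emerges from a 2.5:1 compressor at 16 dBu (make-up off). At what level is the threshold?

12 dBu

Gain reduction = 22 − 16 = 6 dB; output overshoot = GR / (R − 1) = 6 / 1.5 = 4 dB.
Threshold = output − output overshoot = 16 − 4 = 12 dBu.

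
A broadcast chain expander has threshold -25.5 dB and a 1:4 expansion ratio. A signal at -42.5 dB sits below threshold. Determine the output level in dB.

Undershoot = (-25.5) − (-42.5) = 17 dB.
At 1:4, that expands to 68 dB under threshold.
Output = -25.5 − 68 = -93.5 dB.

-93.5 dB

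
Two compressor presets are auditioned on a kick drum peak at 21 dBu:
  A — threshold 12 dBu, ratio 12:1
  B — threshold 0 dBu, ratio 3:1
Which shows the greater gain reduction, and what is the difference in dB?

A: GR = 9 − 9/12 = 8.25 dB.
B: GR = 21 − 21/3 = 14 dB.
Difference: 5.75 dB in favour of B.

B, by 5.75 dB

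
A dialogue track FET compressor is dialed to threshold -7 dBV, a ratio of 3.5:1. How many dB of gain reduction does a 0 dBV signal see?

5 dB

0 dBV exceeds the threshold by 7 dB.
A 3.5:1 ratio leaves 2 dB of that excess.
So the signal is attenuated by 7 − 2 = 5 dB.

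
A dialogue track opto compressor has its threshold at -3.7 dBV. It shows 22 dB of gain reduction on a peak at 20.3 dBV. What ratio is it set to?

12:1

Input overshoot = 20.3 − (-3.7) = 24 dB.
Output overshoot = 24 − 22 = 2 dB.
Ratio = input overshoot / output overshoot = 24 / 2 = 12.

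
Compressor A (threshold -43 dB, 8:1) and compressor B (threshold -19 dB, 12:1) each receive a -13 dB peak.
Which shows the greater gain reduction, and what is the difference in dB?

A: 30 dB over, compressed to 3.75 dB over, so 26.25 dB of GR.
B: 6 dB over, compressed to 0.5 dB over, so 5.5 dB of GR.
A reduces 20.75 dB more.

A, by 20.75 dB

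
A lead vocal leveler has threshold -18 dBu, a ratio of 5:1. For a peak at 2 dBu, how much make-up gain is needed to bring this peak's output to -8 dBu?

Without make-up, output = threshold + overshoot/5 = -18 + 4 = -14 dBu.
Gap to target: 6 dB.

6 dB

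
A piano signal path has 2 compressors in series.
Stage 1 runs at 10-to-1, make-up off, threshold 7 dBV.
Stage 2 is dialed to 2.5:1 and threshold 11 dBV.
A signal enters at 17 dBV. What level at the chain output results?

Stage 1: 17 dBV is 10 dB over 7 dBV; at 10:1 that becomes 1 dB over, giving 8 dBV.
Stage 2: 8 dBV ≤ 11 dBV, so stage 2 doesn't engage; output 8 dBV.

8 dBV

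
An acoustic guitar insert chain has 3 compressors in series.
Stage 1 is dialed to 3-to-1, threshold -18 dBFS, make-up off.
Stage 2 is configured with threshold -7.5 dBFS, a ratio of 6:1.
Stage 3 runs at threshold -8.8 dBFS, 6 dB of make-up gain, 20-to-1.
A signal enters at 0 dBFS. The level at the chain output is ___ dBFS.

Stage 1: 0 dBFS is 18 dB over -18 dBFS; at 3:1 that becomes 6 dB over, giving -12 dBFS.
Stage 2: below threshold (-12 ≤ -7.5); passes unchanged; output -12 dBFS.
Stage 3: -12 dBFS ≤ -8.8 dBFS, so stage 3 doesn't engage; make-up brings it to -6 dBFS.

-6 dBFS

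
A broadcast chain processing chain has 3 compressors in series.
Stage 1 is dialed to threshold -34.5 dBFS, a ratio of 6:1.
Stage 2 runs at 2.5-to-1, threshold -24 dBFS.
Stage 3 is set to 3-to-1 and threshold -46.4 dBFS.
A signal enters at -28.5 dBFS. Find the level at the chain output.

-42.1 dBFS

Stage 1: -28.5 dBFS is 6 dB over -34.5 dBFS; at 6:1 that becomes 1 dB over, giving -33.5 dBFS.
Stage 2: -33.5 dBFS ≤ -24 dBFS, so stage 2 doesn't engage; output -33.5 dBFS.
Stage 3: -33.5 dBFS is 12.9 dB over -46.4 dBFS; at 3:1 that becomes 4.3 dB over, giving -42.1 dBFS.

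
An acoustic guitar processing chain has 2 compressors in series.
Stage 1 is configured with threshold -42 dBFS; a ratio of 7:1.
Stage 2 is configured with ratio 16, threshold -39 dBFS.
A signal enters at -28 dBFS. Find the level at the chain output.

-40 dBFS

Stage 1: -28 dBFS is 14 dB over -42 dBFS; at 7:1 that becomes 2 dB over, giving -40 dBFS.
Stage 2: below threshold (-40 ≤ -39); passes unchanged; output -40 dBFS.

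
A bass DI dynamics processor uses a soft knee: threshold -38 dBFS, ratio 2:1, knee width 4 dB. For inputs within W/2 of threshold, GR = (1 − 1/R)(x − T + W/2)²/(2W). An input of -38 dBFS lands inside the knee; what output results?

-38.25 dBFS

x − T + W/2 = -38 − (-38) + 2 = 2.
GR = (1 − 1/2) × 2² / 8 = 0.5 × 4 / 8 = 0.25 dB.
Output = -38 − 0.25 = -38.25 dBFS.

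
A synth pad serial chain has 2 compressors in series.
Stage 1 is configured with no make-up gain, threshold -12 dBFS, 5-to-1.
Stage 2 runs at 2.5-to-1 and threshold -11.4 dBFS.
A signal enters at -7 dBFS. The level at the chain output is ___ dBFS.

Stage 1: 5 dB above -12 dBFS, reduced 5:1 to 1 dB above → -11 dBFS.
Stage 2: -11 dBFS is 0.4 dB over -11.4 dBFS; at 2.5:1 that becomes 0.16 dB over, giving -11.24 dBFS.

-11.24 dBFS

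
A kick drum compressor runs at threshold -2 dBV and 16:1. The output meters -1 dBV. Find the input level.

14 dBV

The compressed level sits -1 − (-2) = 1 dB over threshold.
Input overshoot = R × output overshoot = 16 dB → input = -2 + 16 = 14 dBV.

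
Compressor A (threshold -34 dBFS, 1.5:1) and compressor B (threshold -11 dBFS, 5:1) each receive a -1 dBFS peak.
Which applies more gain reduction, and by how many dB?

A, by 3 dB

A: overshoot 33 dB → output overshoot 22 dB → GR 11 dB.
B: overshoot 10 dB → output overshoot 2 dB → GR 8 dB.
Difference: 3 dB in favour of A.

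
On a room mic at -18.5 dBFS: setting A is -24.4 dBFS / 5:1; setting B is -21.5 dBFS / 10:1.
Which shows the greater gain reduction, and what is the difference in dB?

A: GR = 5.9 − 5.9/5 = 4.72 dB.
B: GR = 3 − 3/10 = 2.7 dB.
A reduces 2.02 dB more.

A, by 2.02 dB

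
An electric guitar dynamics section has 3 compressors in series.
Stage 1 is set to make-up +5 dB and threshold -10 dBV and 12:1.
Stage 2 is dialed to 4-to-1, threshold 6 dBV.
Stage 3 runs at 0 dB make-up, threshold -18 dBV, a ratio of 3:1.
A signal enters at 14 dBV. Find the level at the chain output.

Stage 1: 24 dB above -10 dBV, reduced 12:1 to 2 dB above → -8 dBV; +5 dB make-up → -3 dBV.
Stage 2: below threshold (-3 ≤ 6); passes unchanged; output -3 dBV.
Stage 3: overshoot 15 dB → 15/3 = 5 dB → -13 dBV.

-13 dBV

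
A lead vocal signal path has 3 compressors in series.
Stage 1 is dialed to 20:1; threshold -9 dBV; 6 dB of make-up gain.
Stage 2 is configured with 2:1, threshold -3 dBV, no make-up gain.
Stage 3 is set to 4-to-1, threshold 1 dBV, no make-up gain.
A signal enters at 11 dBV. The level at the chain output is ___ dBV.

-2.5 dBV

Stage 1: overshoot 20 dB → 20/20 = 1 dB → -8 dBV; +6 dB make-up → -2 dBV.
Stage 2: -2 dBV is 1 dB over -3 dBV; at 2:1 that becomes 0.5 dB over, giving -2.5 dBV.
Stage 3: -2.5 dBV ≤ 1 dBV, so stage 3 doesn't engage; output -2.5 dBV.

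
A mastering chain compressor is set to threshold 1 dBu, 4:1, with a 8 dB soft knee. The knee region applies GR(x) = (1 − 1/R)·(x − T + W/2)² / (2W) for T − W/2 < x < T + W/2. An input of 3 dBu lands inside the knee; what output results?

x − T + W/2 = 3 − 1 + 4 = 6.
GR = (1 − 1/4) × 6² / 16 = 0.75 × 36 / 16 = 1.6875 dB.
Output = 3 − 1.6875 = 1.3125 dBu.

1.3125 dBu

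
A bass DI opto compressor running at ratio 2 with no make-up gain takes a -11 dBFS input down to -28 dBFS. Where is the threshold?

-45 dBFS

Let T be the threshold. Output overshoot = (input overshoot)/R, so -28 − T = (-11 − T)/2.
2·(-28 − T) = -11 − T → 1·T = -56 − (-11) = -45.
T = -45/1 = -45 dBFS.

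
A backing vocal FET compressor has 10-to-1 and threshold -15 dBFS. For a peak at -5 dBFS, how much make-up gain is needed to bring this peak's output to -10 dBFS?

Without make-up, output = threshold + overshoot/10 = -15 + 1 = -14 dBFS.
Gap to target: 4 dB.

4 dB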